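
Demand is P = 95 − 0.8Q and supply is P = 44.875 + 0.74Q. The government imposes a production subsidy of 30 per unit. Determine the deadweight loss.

Competitive equilibrium: 95 − 0.8Q = 44.875 + 0.74Q → Q* = 32.5487, P* = 68.961.
The subsidy lowers effective supply by 30: P = 14.875 + 0.74Q.
New quantity: 95 − 0.8Q = 14.875 + 0.74Q → Q' = 52.0292.
Overproduction ΔQ = 52.0292 − 32.5487 = 19.4805; wedge = subsidy = 30.
Welfare loss = ½ × 19.4805 × 30 = 292.21.

292.21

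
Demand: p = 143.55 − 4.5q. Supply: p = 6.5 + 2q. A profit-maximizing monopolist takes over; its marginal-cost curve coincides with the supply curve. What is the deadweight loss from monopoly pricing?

Competitive equilibrium: 143.55 − 4.5q = 6.5 + 2q → q* = 21.0846, p* = 48.6692.
Marginal revenue: MR = 143.55 − 9q. Set MR = MC: 143.55 − 9q = 6.5 + 2q → q_m = 12.4591.
Price p_m = 143.55 − 4.5·12.4591 = 87.4841; MC(q_m) = 6.5 + 2·12.4591 = 31.4182.
Competitive q* = 21.0846, so Δq = 8.6255; wedge = 87.4841 − 31.4182 = 56.0659.
Welfare loss = ½ × 8.6255 × 56.0659 = 241.80.

241.80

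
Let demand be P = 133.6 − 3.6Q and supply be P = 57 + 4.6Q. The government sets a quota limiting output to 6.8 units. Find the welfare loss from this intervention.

26.48

Competitive equilibrium: 133.6 − 3.6Q = 57 + 4.6Q → Q* = 9.3415, P* = 99.9707.
At Q = 6.8: demand price = 133.6 − 3.6·6.8 = 109.12; supply price = 57 + 4.6·6.8 = 88.28.
ΔQ = 9.3415 − 6.8 = 2.5415; wedge = 109.12 − 88.28 = 20.84.
DWL = ½ × 2.5415 × 20.84 = 26.48.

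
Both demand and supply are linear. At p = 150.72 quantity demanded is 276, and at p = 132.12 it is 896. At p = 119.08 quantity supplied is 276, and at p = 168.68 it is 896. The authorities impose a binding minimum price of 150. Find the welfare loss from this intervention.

Demand slope = (132.12 − 150.72)/(896 − 276) = −0.03, so p = 159 − 0.03q.
Supply slope = (168.68 − 119.08)/(896 − 276) = 0.08, so p = 97 + 0.08q.
Competitive equilibrium: 159 − 0.03q = 97 + 0.08q → q* = 563.6364, p* = 142.0909.
At the floor p = 150, quantity demanded = (159 − 150)/0.03 = 300.
Sellers' marginal cost at q' = 300: 97 + 0.08·300 = 121.
Δq = 563.6364 − 300 = 263.6364; wedge = 150 − 121 = 29.
DWL = ½ × 263.6364 × 29 = 3822.73.

3822.73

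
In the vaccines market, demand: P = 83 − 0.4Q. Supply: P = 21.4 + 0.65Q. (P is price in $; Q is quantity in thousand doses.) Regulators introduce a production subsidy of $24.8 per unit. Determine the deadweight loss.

Competitive equilibrium: 83 − 0.4Q = 21.4 + 0.65Q → Q* = 58.6667, P* = 59.5333.
The subsidy lowers effective supply by 24.8: P = 0.65Q − 3.4.
New quantity: 83 − 0.4Q = 0.65Q − 3.4 → Q' = 82.2857.
Overproduction ΔQ = 82.2857 − 58.6667 = 23.619; wedge = subsidy = 24.8.
The triangle = ½ × 23.619 × 24.8 = $292.88 thousand.

$292.88 thousand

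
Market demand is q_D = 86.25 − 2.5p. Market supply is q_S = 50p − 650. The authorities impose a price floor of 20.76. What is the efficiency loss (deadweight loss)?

In inverse form: demand p = 34.5 − 0.4q, supply p = 13 + 0.02q.
Competitive equilibrium: 34.5 − 0.4q = 13 + 0.02q → q* = 51.1905, p* = 14.0238.
At the floor p = 20.76, quantity demanded = (34.5 − 20.76)/0.4 = 34.35.
Sellers' marginal cost at q' = 34.35: 13 + 0.02·34.35 = 13.687.
Δq = 51.1905 − 34.35 = 16.8405; wedge = 20.76 − 13.687 = 7.073.
Welfare loss = ½ × 16.8405 × 7.073 = 59.56.

59.56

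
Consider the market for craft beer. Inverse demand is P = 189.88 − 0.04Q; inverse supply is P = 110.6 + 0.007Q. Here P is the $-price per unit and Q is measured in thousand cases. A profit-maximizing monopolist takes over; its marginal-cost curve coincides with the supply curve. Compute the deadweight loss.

Competitive equilibrium: 189.88 − 0.04Q = 110.6 + 0.007Q → Q* = 1686.808511, P* = 122.40766.
Marginal revenue: MR = 189.88 − 0.08Q. Set MR = MC: 189.88 − 0.08Q = 110.6 + 0.007Q → Q_m = 911.264368.
Price P_m = 189.88 − 0.04·911.264368 = 153.429425; MC(Q_m) = 110.6 + 0.007·911.264368 = 116.978851.
Competitive Q* = 1686.808511, so ΔQ = 775.544143; wedge = 153.429425 − 116.978851 = 36.450574.
The triangle = ½ × 775.544143 × 36.450574 = $14134.51 thousand.

$14134.51 thousand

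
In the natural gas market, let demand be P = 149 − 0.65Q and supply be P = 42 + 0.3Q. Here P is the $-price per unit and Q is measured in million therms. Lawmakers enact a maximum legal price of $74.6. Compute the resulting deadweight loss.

$7.47 million

Competitive equilibrium: 149 − 0.65Q = 42 + 0.3Q → Q* = 112.6316, P* = 75.7895.
At the ceiling P = 74.6, quantity supplied = (74.6 − 42)/0.3 = 108.6667.
Willingness to pay at Q' = 108.6667: 149 − 0.65·108.6667 = 78.3666.
ΔQ = 112.6316 − 108.6667 = 3.9649; wedge = 78.3666 − 74.6 = 3.7666.
Welfare loss = ½ × 3.9649 × 3.7666 = $7.47 million.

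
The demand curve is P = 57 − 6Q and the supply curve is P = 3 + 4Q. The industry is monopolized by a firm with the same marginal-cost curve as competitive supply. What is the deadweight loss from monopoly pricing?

Competitive equilibrium: 57 − 6Q = 3 + 4Q → Q* = 5.4, P* = 24.6.
Marginal revenue: MR = 57 − 12Q. Set MR = MC: 57 − 12Q = 3 + 4Q → Q_m = 3.375.
Price P_m = 57 − 6·3.375 = 36.75; MC(Q_m) = 3 + 4·3.375 = 16.5.
Competitive Q* = 5.4, so ΔQ = 2.025; wedge = 36.75 − 16.5 = 20.25.
DWL = ½ × 2.025 × 20.25 = 20.50.

20.50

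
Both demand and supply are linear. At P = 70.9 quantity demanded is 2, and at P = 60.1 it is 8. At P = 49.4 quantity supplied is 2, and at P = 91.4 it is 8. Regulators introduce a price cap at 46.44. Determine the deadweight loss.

Demand slope = (60.1 − 70.9)/(8 − 2) = −1.8, so P = 74.5 − 1.8Q.
Supply slope = (91.4 − 49.4)/(8 − 2) = 7, so P = 35.4 + 7Q.
Competitive equilibrium: 74.5 − 1.8Q = 35.4 + 7Q → Q* = 4.4432, P* = 66.5023.
At the ceiling P = 46.44, quantity supplied = (46.44 − 35.4)/7 = 1.5771.
Willingness to pay at Q' = 1.5771: 74.5 − 1.8·1.5771 = 71.6612.
ΔQ = 4.4432 − 1.5771 = 2.8661; wedge = 71.6612 − 46.44 = 25.2212.
DWL = ½ × 2.8661 × 25.2212 = 36.14.

36.14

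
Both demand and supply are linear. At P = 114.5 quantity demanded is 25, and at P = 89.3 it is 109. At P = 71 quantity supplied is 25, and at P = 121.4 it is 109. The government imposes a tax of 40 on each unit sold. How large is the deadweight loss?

888.89

Demand slope = (89.3 − 114.5)/(109 − 25) = −0.3, so P = 122 − 0.3Q.
Supply slope = (121.4 − 71)/(109 − 25) = 0.6, so P = 56 + 0.6Q.
Competitive equilibrium: 122 − 0.3Q = 56 + 0.6Q → Q* = 73.3333, P* = 100.
With the tax, the buyer price exceeds the seller price by 40: (122 − 0.3Q) − (56 + 0.6Q) = 40 → Q' = 28.8889.
ΔQ = 73.3333 − 28.8889 = 44.4444; the wedge equals the tax, 40.
Deadweight loss = ½ × 44.4444 × 40 = 888.89.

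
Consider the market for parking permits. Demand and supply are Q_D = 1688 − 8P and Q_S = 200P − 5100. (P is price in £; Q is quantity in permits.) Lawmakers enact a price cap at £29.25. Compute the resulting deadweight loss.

In inverse form: demand P = 211 − 0.125Q, supply P = 25.5 + 0.005Q.
Competitive equilibrium: 211 − 0.125Q = 25.5 + 0.005Q → Q* = 1426.9231, P* = 32.6346.
At the ceiling P = 29.25, quantity supplied = (29.25 − 25.5)/0.005 = 750.
Willingness to pay at Q' = 750: 211 − 0.125·750 = 117.25.
ΔQ = 1426.9231 − 750 = 676.9231; wedge = 117.25 − 29.25 = 88.
DWL = ½ × 676.9231 × 88 = £29784.62.

£29784.62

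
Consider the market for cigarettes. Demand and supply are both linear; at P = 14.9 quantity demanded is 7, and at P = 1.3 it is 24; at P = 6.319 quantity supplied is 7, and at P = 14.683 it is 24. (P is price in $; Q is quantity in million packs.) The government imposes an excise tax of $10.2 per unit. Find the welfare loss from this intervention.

$40.26 million

Demand slope = (1.3 − 14.9)/(24 − 7) = −0.8, so P = 20.5 − 0.8Q.
Supply slope = (14.683 − 6.319)/(24 − 7) = 0.492, so P = 2.875 + 0.492Q.
Competitive equilibrium: 20.5 − 0.8Q = 2.875 + 0.492Q → Q* = 13.6416, P* = 9.5867.
With the tax, the buyer price exceeds the seller price by 10.2: (20.5 − 0.8Q) − (2.875 + 0.492Q) = 10.2 → Q' = 5.7469.
ΔQ = 13.6416 − 5.7469 = 7.8947; the wedge equals the tax, 10.2.
Welfare loss = ½ × 7.8947 × 10.2 = $40.26 million.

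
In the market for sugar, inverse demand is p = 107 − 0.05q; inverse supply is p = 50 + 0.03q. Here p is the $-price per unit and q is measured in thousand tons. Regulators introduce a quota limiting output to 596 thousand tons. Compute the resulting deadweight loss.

Competitive equilibrium: 107 − 0.05q = 50 + 0.03q → q* = 712.5, p* = 71.375.
At q = 596: demand price = 107 − 0.05·596 = 77.2; supply price = 50 + 0.03·596 = 67.88.
Δq = 712.5 − 596 = 116.5; wedge = 77.2 − 67.88 = 9.32.
Welfare loss = ½ × 116.5 × 9.32 = $542.89 thousand.

$542.89 thousand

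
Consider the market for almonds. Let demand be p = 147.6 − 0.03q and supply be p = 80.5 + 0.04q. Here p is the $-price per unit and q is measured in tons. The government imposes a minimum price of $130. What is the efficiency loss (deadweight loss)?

$4840.96

Competitive equilibrium: 147.6 − 0.03q = 80.5 + 0.04q → q* = 958.57143, p* = 118.84286.
At the floor p = 130, quantity demanded = (147.6 − 130)/0.03 = 586.66667.
Sellers' marginal cost at q' = 586.66667: 80.5 + 0.04·586.66667 = 103.96667.
Δq = 958.57143 − 586.66667 = 371.90476; wedge = 130 − 103.96667 = 26.03333.
DWL = ½ × 371.90476 × 26.03333 = $4840.96.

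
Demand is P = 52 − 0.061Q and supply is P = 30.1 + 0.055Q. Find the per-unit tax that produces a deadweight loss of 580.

Competitive equilibrium: 52 − 0.061Q = 30.1 + 0.055Q → Q* = 188.7931, P* = 40.4836.
A tax t gives ΔQ = t/0.116 and wedge t, so DWL = t²/0.232.
t²/0.232 = 580 → t² = 134.56 → t = 11.6.

11.6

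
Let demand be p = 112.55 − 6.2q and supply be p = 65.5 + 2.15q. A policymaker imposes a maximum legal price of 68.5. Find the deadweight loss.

75.03

Competitive equilibrium: 112.55 − 6.2q = 65.5 + 2.15q → q* = 5.63473, p* = 77.61467.
At the ceiling p = 68.5, quantity supplied = (68.5 − 65.5)/2.15 = 1.39535.
Willingness to pay at q' = 1.39535: 112.55 − 6.2·1.39535 = 103.89883.
Δq = 5.63473 − 1.39535 = 4.23938; wedge = 103.89883 − 68.5 = 35.39883.
DWL = ½ × 4.23938 × 35.39883 = 75.03.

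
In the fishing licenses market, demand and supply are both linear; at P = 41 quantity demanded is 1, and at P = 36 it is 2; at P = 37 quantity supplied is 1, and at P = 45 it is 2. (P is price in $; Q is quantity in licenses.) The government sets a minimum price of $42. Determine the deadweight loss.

$1.68

Demand slope = (36 − 41)/(2 − 1) = −5, so P = 46 − 5Q.
Supply slope = (45 − 37)/(2 − 1) = 8, so P = 29 + 8Q.
Competitive equilibrium: 46 − 5Q = 29 + 8Q → Q* = 1.3077, P* = 39.4615.
At the floor P = 42, quantity demanded = (46 − 42)/5 = 0.8.
Sellers' marginal cost at Q' = 0.8: 29 + 8·0.8 = 35.4.
ΔQ = 1.3077 − 0.8 = 0.5077; wedge = 42 − 35.4 = 6.6.
Deadweight loss = ½ × 0.5077 × 6.6 = $1.68.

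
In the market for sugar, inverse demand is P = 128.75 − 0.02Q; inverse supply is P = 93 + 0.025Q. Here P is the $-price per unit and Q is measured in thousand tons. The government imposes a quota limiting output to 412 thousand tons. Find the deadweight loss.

$3290.93 thousand

Competitive equilibrium: 128.75 − 0.02Q = 93 + 0.025Q → Q* = 794.4444, P* = 112.8611.
At Q = 412: demand price = 128.75 − 0.02·412 = 120.51; supply price = 93 + 0.025·412 = 103.3.
ΔQ = 794.4444 − 412 = 382.4444; wedge = 120.51 − 103.3 = 17.21.
DWL = ½ × 382.4444 × 17.21 = $3290.93 thousand.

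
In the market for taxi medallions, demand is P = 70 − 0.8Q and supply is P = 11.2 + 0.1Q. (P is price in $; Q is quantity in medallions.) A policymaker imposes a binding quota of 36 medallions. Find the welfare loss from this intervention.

$387.20

Competitive equilibrium: 70 − 0.8Q = 11.2 + 0.1Q → Q* = 65.3333, P* = 17.7333.
At Q = 36: demand price = 70 − 0.8·36 = 41.2; supply price = 11.2 + 0.1·36 = 14.8.
ΔQ = 65.3333 − 36 = 29.3333; wedge = 41.2 − 14.8 = 26.4.
Welfare loss = ½ × 29.3333 × 26.4 = $387.20.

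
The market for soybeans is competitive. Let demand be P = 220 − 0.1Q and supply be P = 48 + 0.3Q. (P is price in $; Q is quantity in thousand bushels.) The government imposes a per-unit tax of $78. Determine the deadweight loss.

Competitive equilibrium: 220 − 0.1Q = 48 + 0.3Q → Q* = 430, P* = 177.
With the tax, the buyer price exceeds the seller price by 78: (220 − 0.1Q) − (48 + 0.3Q) = 78 → Q' = 235.
ΔQ = 430 − 235 = 195; the wedge equals the tax, 78.
DWL = ½ × 195 × 78 = $7605 thousand.

$7605 thousand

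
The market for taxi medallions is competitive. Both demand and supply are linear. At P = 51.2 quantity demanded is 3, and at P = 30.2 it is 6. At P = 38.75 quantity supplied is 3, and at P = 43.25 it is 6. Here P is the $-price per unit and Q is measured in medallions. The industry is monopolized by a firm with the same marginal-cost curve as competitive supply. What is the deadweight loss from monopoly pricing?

Demand slope = (30.2 − 51.2)/(6 − 3) = −7, so P = 72.2 − 7Q.
Supply slope = (43.25 − 38.75)/(6 − 3) = 1.5, so P = 34.25 + 1.5Q.
Competitive equilibrium: 72.2 − 7Q = 34.25 + 1.5Q → Q* = 4.4647, P* = 40.9471.
Marginal revenue: MR = 72.2 − 14Q. Set MR = MC: 72.2 − 14Q = 34.25 + 1.5Q → Q_m = 2.4484.
Price P_m = 72.2 − 7·2.4484 = 55.0612; MC(Q_m) = 34.25 + 1.5·2.4484 = 37.9226.
Competitive Q* = 4.4647, so ΔQ = 2.0163; wedge = 55.0612 − 37.9226 = 17.1386.
Deadweight loss = ½ × 2.0163 × 17.1386 = $17.28.

$17.28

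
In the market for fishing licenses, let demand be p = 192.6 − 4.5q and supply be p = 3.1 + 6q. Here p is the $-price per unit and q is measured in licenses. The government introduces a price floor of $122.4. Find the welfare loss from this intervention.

$31.45

Competitive equilibrium: 192.6 − 4.5q = 3.1 + 6q → q* = 18.0476, p* = 111.3857.
At the floor p = 122.4, quantity demanded = (192.6 − 122.4)/4.5 = 15.6.
Sellers' marginal cost at q' = 15.6: 3.1 + 6·15.6 = 96.7.
Δq = 18.0476 − 15.6 = 2.4476; wedge = 122.4 − 96.7 = 25.7.
Deadweight loss = ½ × 2.4476 × 25.7 = $31.45.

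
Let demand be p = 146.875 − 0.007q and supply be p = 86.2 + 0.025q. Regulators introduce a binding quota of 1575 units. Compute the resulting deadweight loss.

Competitive equilibrium: 146.875 − 0.007q = 86.2 + 0.025q → q* = 1896.0938, p* = 133.6023.
At q = 1575: demand price = 146.875 − 0.007·1575 = 135.85; supply price = 86.2 + 0.025·1575 = 125.575.
Δq = 1896.0938 − 1575 = 321.0938; wedge = 135.85 − 125.575 = 10.275.
The triangle = ½ × 321.0938 × 10.275 = 1649.62.

1649.62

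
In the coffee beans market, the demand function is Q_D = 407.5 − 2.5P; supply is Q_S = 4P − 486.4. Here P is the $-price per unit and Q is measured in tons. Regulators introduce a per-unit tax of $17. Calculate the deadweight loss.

In inverse form: demand P = 163 − 0.4Q, supply P = 121.6 + 0.25Q.
Competitive equilibrium: 163 − 0.4Q = 121.6 + 0.25Q → Q* = 63.6923, P* = 137.5231.
With the tax, the buyer price exceeds the seller price by 17: (163 − 0.4Q) − (121.6 + 0.25Q) = 17 → Q' = 37.5385.
ΔQ = 63.6923 − 37.5385 = 26.1538; the wedge equals the tax, 17.
Welfare loss = ½ × 26.1538 × 17 = $222.31.

$222.31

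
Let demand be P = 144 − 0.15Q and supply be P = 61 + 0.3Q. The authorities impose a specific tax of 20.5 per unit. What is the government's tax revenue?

Competitive equilibrium: 144 − 0.15Q = 61 + 0.3Q → Q* = 184.4444, P* = 116.3333.
With the tax, the buyer price exceeds the seller price by 20.5: (144 − 0.15Q) − (61 + 0.3Q) = 20.5 → Q' = 138.8889.
Tax revenue = 20.5 × 138.8889 = 2847.22.

2847.22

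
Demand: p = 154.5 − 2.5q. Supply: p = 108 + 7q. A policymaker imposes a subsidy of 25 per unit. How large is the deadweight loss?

32.89

Competitive equilibrium: 154.5 − 2.5q = 108 + 7q → q* = 4.89474, p* = 142.26316.
The subsidy lowers effective supply by 25: p = 83 + 7q.
New quantity: 154.5 − 2.5q = 83 + 7q → q' = 7.52632.
Overproduction Δq = 7.52632 − 4.89474 = 2.63158; wedge = subsidy = 25.
DWL = ½ × 2.63158 × 25 = 32.89.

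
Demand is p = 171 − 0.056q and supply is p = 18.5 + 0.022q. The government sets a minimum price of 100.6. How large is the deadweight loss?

19000.16

Competitive equilibrium: 171 − 0.056q = 18.5 + 0.022q → q* = 1955.12821, p* = 61.51282.
At the floor p = 100.6, quantity demanded = (171 − 100.6)/0.056 = 1257.14286.
Sellers' marginal cost at q' = 1257.14286: 18.5 + 0.022·1257.14286 = 46.15714.
Δq = 1955.12821 − 1257.14286 = 697.98535; wedge = 100.6 − 46.15714 = 54.44286.
DWL = ½ × 697.98535 × 54.44286 = 19000.16.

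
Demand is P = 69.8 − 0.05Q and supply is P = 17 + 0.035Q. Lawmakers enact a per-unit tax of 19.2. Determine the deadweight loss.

2168.47

Competitive equilibrium: 69.8 − 0.05Q = 17 + 0.035Q → Q* = 621.1765, P* = 38.7412.
With the tax, the buyer price exceeds the seller price by 19.2: (69.8 − 0.05Q) − (17 + 0.035Q) = 19.2 → Q' = 395.2941.
ΔQ = 621.1765 − 395.2941 = 225.8824; the wedge equals the tax, 19.2.
The triangle = ½ × 225.8824 × 19.2 = 2168.47.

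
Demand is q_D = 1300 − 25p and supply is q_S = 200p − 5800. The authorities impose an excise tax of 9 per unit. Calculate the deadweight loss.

900

In inverse form: demand p = 52 − 0.04q, supply p = 29 + 0.005q.
Competitive equilibrium: 52 − 0.04q = 29 + 0.005q → q* = 511.1111, p* = 31.5556.
With the tax, the buyer price exceeds the seller price by 9: (52 − 0.04q) − (29 + 0.005q) = 9 → q' = 311.1111.
Δq = 511.1111 − 311.1111 = 200; the wedge equals the tax, 9.
Deadweight loss = ½ × 200 × 9 = 900.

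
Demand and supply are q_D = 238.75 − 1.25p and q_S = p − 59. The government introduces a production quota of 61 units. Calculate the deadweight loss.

In inverse form: demand p = 191 − 0.8q, supply p = 59 + q.
Competitive equilibrium: 191 − 0.8q = 59 + q → q* = 73.3333, p* = 132.3333.
At q = 61: demand price = 191 − 0.8·61 = 142.2; supply price = 59 + 1·61 = 120.
Δq = 73.3333 − 61 = 12.3333; wedge = 142.2 − 120 = 22.2.
The triangle = ½ × 12.3333 × 22.2 = 136.90.

136.90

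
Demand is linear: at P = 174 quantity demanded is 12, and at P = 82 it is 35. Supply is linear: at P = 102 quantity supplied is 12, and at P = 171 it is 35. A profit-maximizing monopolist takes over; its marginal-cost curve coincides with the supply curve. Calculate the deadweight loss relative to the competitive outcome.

Demand slope = (82 − 174)/(35 − 12) = −4, so P = 222 − 4Q.
Supply slope = (171 − 102)/(35 − 12) = 3, so P = 66 + 3Q.
Competitive equilibrium: 222 − 4Q = 66 + 3Q → Q* = 22.2857, P* = 132.8571.
Marginal revenue: MR = 222 − 8Q. Set MR = MC: 222 − 8Q = 66 + 3Q → Q_m = 14.1818.
Price P_m = 222 − 4·14.1818 = 165.2728; MC(Q_m) = 66 + 3·14.1818 = 108.5454.
Competitive Q* = 22.2857, so ΔQ = 8.1039; wedge = 165.2728 − 108.5454 = 56.7274.
Welfare loss = ½ × 8.1039 × 56.7274 = 229.86.

229.86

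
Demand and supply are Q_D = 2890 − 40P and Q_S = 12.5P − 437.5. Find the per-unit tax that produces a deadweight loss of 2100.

In inverse form: demand P = 72.25 − 0.025Q, supply P = 35 + 0.08Q.
Competitive equilibrium: 72.25 − 0.025Q = 35 + 0.08Q → Q* = 354.7619, P* = 63.381.
A tax t gives ΔQ = t/0.105 and wedge t, so DWL = t²/0.21.
t²/0.21 = 2100 → t² = 441 → t = 21.

21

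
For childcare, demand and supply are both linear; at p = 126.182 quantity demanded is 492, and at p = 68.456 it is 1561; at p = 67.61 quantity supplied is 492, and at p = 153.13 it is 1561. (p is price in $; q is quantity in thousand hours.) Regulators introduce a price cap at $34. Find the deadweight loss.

Demand slope = (68.456 − 126.182)/(1561 − 492) = −0.054, so p = 152.75 − 0.054q.
Supply slope = (153.13 − 67.61)/(1561 − 492) = 0.08, so p = 28.25 + 0.08q.
Competitive equilibrium: 152.75 − 0.054q = 28.25 + 0.08q → q* = 929.10448, p* = 102.57836.
At the ceiling p = 34, quantity supplied = (34 − 28.25)/0.08 = 71.875.
Willingness to pay at q' = 71.875: 152.75 − 0.054·71.875 = 148.86875.
Δq = 929.10448 − 71.875 = 857.22948; wedge = 148.86875 − 34 = 114.86875.
The triangle = ½ × 857.22948 × 114.86875 = $49234.44 thousand.

$49234.44 thousand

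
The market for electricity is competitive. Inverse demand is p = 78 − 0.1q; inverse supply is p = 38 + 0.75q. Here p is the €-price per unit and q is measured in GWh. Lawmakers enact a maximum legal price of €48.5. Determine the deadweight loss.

€464.48

Competitive equilibrium: 78 − 0.1q = 38 + 0.75q → q* = 47.0588, p* = 73.2941.
At the ceiling p = 48.5, quantity supplied = (48.5 − 38)/0.75 = 14.
Willingness to pay at q' = 14: 78 − 0.1·14 = 76.6.
Δq = 47.0588 − 14 = 33.0588; wedge = 76.6 − 48.5 = 28.1.
The triangle = ½ × 33.0588 × 28.1 = €464.48.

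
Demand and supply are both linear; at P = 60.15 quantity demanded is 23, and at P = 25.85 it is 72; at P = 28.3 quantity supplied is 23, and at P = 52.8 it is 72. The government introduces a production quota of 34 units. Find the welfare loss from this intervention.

Demand slope = (25.85 − 60.15)/(72 − 23) = −0.7, so P = 76.25 − 0.7Q.
Supply slope = (52.8 − 28.3)/(72 − 23) = 0.5, so P = 16.8 + 0.5Q.
Competitive equilibrium: 76.25 − 0.7Q = 16.8 + 0.5Q → Q* = 49.5417, P* = 41.5708.
At Q = 34: demand price = 76.25 − 0.7·34 = 52.45; supply price = 16.8 + 0.5·34 = 33.8.
ΔQ = 49.5417 − 34 = 15.5417; wedge = 52.45 − 33.8 = 18.65.
DWL = ½ × 15.5417 × 18.65 = 144.93.

144.93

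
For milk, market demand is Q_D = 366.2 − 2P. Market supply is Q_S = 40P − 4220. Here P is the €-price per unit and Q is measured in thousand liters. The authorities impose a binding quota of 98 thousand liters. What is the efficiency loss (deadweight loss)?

€651.26 thousand

In inverse form: demand P = 183.1 − 0.5Q, supply P = 105.5 + 0.025Q.
Competitive equilibrium: 183.1 − 0.5Q = 105.5 + 0.025Q → Q* = 147.8095, P* = 109.1952.
At Q = 98: demand price = 183.1 − 0.5·98 = 134.1; supply price = 105.5 + 0.025·98 = 107.95.
ΔQ = 147.8095 − 98 = 49.8095; wedge = 134.1 − 107.95 = 26.15.
DWL = ½ × 49.8095 × 26.15 = €651.26 thousand.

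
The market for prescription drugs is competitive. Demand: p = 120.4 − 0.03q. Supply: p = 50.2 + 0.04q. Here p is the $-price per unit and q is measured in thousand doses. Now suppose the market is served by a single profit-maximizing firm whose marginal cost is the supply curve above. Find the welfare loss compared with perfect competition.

Competitive equilibrium: 120.4 − 0.03q = 50.2 + 0.04q → q* = 1002.8571, p* = 90.3143.
Marginal revenue: MR = 120.4 − 0.06q. Set MR = MC: 120.4 − 0.06q = 50.2 + 0.04q → q_m = 702.
Price p_m = 120.4 − 0.03·702 = 99.34; MC(q_m) = 50.2 + 0.04·702 = 78.28.
Competitive q* = 1002.8571, so Δq = 300.8571; wedge = 99.34 − 78.28 = 21.06.
Deadweight loss = ½ × 300.8571 × 21.06 = $3168.03 thousand.

$3168.03 thousand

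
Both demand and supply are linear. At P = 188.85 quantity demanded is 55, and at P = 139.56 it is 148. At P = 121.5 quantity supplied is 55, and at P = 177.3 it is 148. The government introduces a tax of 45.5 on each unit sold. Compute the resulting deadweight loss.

916.04

Demand slope = (139.56 − 188.85)/(148 − 55) = −0.53, so P = 218 − 0.53Q.
Supply slope = (177.3 − 121.5)/(148 − 55) = 0.6, so P = 88.5 + 0.6Q.
Competitive equilibrium: 218 − 0.53Q = 88.5 + 0.6Q → Q* = 114.6018, P* = 157.2611.
With the tax, the buyer price exceeds the seller price by 45.5: (218 − 0.53Q) − (88.5 + 0.6Q) = 45.5 → Q' = 74.3363.
ΔQ = 114.6018 − 74.3363 = 40.2655; the wedge equals the tax, 45.5.
The triangle = ½ × 40.2655 × 45.5 = 916.04.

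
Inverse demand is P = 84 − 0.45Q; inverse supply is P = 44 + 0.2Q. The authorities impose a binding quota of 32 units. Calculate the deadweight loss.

Competitive equilibrium: 84 − 0.45Q = 44 + 0.2Q → Q* = 61.5385, P* = 56.3077.
At Q = 32: demand price = 84 − 0.45·32 = 69.6; supply price = 44 + 0.2·32 = 50.4.
ΔQ = 61.5385 − 32 = 29.5385; wedge = 69.6 − 50.4 = 19.2.
DWL = ½ × 29.5385 × 19.2 = 283.57.

283.57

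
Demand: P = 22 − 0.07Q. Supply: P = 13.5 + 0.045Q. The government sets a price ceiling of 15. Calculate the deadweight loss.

94.69

Competitive equilibrium: 22 − 0.07Q = 13.5 + 0.045Q → Q* = 73.913, P* = 16.8261.
At the ceiling P = 15, quantity supplied = (15 − 13.5)/0.045 = 33.3333.
Willingness to pay at Q' = 33.3333: 22 − 0.07·33.3333 = 19.6667.
ΔQ = 73.913 − 33.3333 = 40.5797; wedge = 19.6667 − 15 = 4.6667.
Deadweight loss = ½ × 40.5797 × 4.6667 = 94.69.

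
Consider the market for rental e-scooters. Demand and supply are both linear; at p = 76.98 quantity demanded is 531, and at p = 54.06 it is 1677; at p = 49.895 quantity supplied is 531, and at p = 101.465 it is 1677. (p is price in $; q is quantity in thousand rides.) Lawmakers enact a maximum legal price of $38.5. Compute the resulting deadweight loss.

Demand slope = (54.06 − 76.98)/(1677 − 531) = −0.02, so p = 87.6 − 0.02q.
Supply slope = (101.465 − 49.895)/(1677 − 531) = 0.045, so p = 26 + 0.045q.
Competitive equilibrium: 87.6 − 0.02q = 26 + 0.045q → q* = 947.69231, p* = 68.64615.
At the ceiling p = 38.5, quantity supplied = (38.5 − 26)/0.045 = 277.77778.
Willingness to pay at q' = 277.77778: 87.6 − 0.02·277.77778 = 82.04444.
Δq = 947.69231 − 277.77778 = 669.91453; wedge = 82.04444 − 38.5 = 43.54444.
Welfare loss = ½ × 669.91453 × 43.54444 = $14585.53 thousand.

$14585.53 thousand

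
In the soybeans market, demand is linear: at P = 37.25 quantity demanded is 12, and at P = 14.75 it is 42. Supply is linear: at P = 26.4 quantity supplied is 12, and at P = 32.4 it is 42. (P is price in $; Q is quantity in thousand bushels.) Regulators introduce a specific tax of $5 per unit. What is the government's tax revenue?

Demand slope = (14.75 − 37.25)/(42 − 12) = −0.75, so P = 46.25 − 0.75Q.
Supply slope = (32.4 − 26.4)/(42 − 12) = 0.2, so P = 24 + 0.2Q.
Competitive equilibrium: 46.25 − 0.75Q = 24 + 0.2Q → Q* = 23.4211, P* = 28.6842.
With the tax, the buyer price exceeds the seller price by 5: (46.25 − 0.75Q) − (24 + 0.2Q) = 5 → Q' = 18.1579.
Tax revenue = 5 × 18.1579 = $90.79 thousand.

$90.79 thousand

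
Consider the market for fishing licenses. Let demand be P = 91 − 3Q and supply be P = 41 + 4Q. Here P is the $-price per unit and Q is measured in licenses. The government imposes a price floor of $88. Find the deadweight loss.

$132.07

Competitive equilibrium: 91 − 3Q = 41 + 4Q → Q* = 7.1429, P* = 69.5714.
At the floor P = 88, quantity demanded = (91 − 88)/3 = 1.
Sellers' marginal cost at Q' = 1: 41 + 4·1 = 45.
ΔQ = 7.1429 − 1 = 6.1429; wedge = 88 − 45 = 43.
The triangle = ½ × 6.1429 × 43 = $132.07.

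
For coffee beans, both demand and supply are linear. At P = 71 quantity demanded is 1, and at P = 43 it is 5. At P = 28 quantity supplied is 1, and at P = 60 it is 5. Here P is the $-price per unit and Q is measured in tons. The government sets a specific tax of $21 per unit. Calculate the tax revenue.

Demand slope = (43 − 71)/(5 − 1) = −7, so P = 78 − 7Q.
Supply slope = (60 − 28)/(5 − 1) = 8, so P = 20 + 8Q.
Competitive equilibrium: 78 − 7Q = 20 + 8Q → Q* = 3.8667, P* = 50.9333.
With the tax, the buyer price exceeds the seller price by 21: (78 − 7Q) − (20 + 8Q) = 21 → Q' = 2.4667.
Tax revenue = 21 × 2.4667 = $51.80.

$51.80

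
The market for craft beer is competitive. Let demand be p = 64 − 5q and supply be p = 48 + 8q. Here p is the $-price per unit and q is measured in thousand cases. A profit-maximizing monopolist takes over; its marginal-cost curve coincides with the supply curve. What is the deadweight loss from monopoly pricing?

Competitive equilibrium: 64 − 5q = 48 + 8q → q* = 1.2308, p* = 57.8462.
Marginal revenue: MR = 64 − 10q. Set MR = MC: 64 − 10q = 48 + 8q → q_m = 0.8889.
Price p_m = 64 − 5·0.8889 = 59.5555; MC(q_m) = 48 + 8·0.8889 = 55.1112.
Competitive q* = 1.2308, so Δq = 0.3419; wedge = 59.5555 − 55.1112 = 4.4443.
DWL = ½ × 0.3419 × 4.4443 = $0.76 thousand.

$0.76 thousand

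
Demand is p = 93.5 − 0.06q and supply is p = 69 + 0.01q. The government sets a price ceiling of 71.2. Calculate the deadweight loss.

591.50

Competitive equilibrium: 93.5 − 0.06q = 69 + 0.01q → q* = 350, p* = 72.5.
At the ceiling p = 71.2, quantity supplied = (71.2 − 69)/0.01 = 220.
Willingness to pay at q' = 220: 93.5 − 0.06·220 = 80.3.
Δq = 350 − 220 = 130; wedge = 80.3 − 71.2 = 9.1.
Deadweight loss = ½ × 130 × 9.1 = 591.50.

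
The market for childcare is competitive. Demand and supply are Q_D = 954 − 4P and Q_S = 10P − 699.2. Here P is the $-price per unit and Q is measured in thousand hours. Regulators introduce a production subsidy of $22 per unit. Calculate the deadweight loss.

$691.43 thousand

In inverse form: demand P = 238.5 − 0.25Q, supply P = 69.92 + 0.1Q.
Competitive equilibrium: 238.5 − 0.25Q = 69.92 + 0.1Q → Q* = 481.6571, P* = 118.0857.
The subsidy lowers effective supply by 22: P = 47.92 + 0.1Q.
New quantity: 238.5 − 0.25Q = 47.92 + 0.1Q → Q' = 544.5143.
Overproduction ΔQ = 544.5143 − 481.6571 = 62.8572; wedge = subsidy = 22.
Welfare loss = ½ × 62.8572 × 22 = $691.43 thousand.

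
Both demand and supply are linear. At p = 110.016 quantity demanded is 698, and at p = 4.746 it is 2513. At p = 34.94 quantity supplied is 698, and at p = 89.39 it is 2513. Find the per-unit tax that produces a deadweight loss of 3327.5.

Demand slope = (4.746 − 110.016)/(2513 − 698) = −0.058, so p = 150.5 − 0.058q.
Supply slope = (89.39 − 34.94)/(2513 − 698) = 0.03, so p = 14 + 0.03q.
Competitive equilibrium: 150.5 − 0.058q = 14 + 0.03q → q* = 1551.1364, p* = 60.5341.
A tax t gives Δq = t/0.088 and wedge t, so DWL = t²/0.176.
t²/0.176 = 3327.5 → t² = 585.64 → t = 24.2.

24.2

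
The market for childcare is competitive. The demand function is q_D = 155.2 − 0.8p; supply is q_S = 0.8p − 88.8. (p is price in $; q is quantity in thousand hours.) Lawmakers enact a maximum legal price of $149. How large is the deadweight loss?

$9.80 thousand

In inverse form: demand p = 194 − 1.25q, supply p = 111 + 1.25q.
Competitive equilibrium: 194 − 1.25q = 111 + 1.25q → q* = 33.2, p* = 152.5.
At the ceiling p = 149, quantity supplied = (149 − 111)/1.25 = 30.4.
Willingness to pay at q' = 30.4: 194 − 1.25·30.4 = 156.
Δq = 33.2 − 30.4 = 2.8; wedge = 156 − 149 = 7.
Welfare loss = ½ × 2.8 × 7 = $9.80 thousand.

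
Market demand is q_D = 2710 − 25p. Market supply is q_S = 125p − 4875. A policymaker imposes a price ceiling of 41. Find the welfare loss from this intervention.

In inverse form: demand p = 108.4 − 0.04q, supply p = 39 + 0.008q.
Competitive equilibrium: 108.4 − 0.04q = 39 + 0.008q → q* = 1445.8333, p* = 50.5667.
At the ceiling p = 41, quantity supplied = (41 − 39)/0.008 = 250.
Willingness to pay at q' = 250: 108.4 − 0.04·250 = 98.4.
Δq = 1445.8333 − 250 = 1195.8333; wedge = 98.4 − 41 = 57.4.
Deadweight loss = ½ × 1195.8333 × 57.4 = 34320.42.

34320.42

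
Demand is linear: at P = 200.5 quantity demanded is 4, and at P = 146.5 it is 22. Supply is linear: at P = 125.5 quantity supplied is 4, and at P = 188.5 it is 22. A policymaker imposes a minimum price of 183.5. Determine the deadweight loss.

Demand slope = (146.5 − 200.5)/(22 − 4) = −3, so P = 212.5 − 3Q.
Supply slope = (188.5 − 125.5)/(22 − 4) = 3.5, so P = 111.5 + 3.5Q.
Competitive equilibrium: 212.5 − 3Q = 111.5 + 3.5Q → Q* = 15.5385, P* = 165.8846.
At the floor P = 183.5, quantity demanded = (212.5 − 183.5)/3 = 9.6667.
Sellers' marginal cost at Q' = 9.6667: 111.5 + 3.5·9.6667 = 145.3335.
ΔQ = 15.5385 − 9.6667 = 5.8718; wedge = 183.5 − 145.3335 = 38.1665.
DWL = ½ × 5.8718 × 38.1665 = 112.05.

112.05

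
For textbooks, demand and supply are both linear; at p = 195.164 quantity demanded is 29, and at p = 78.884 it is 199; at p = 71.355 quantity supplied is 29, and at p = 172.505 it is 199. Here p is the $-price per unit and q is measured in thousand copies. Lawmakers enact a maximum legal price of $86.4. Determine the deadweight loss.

$3270.72 thousand

Demand slope = (78.884 − 195.164)/(199 − 29) = −0.684, so p = 215 − 0.684q.
Supply slope = (172.505 − 71.355)/(199 − 29) = 0.595, so p = 54.1 + 0.595q.
Competitive equilibrium: 215 − 0.684q = 54.1 + 0.595q → q* = 125.8014, p* = 128.9518.
At the ceiling p = 86.4, quantity supplied = (86.4 − 54.1)/0.595 = 54.2857.
Willingness to pay at q' = 54.2857: 215 − 0.684·54.2857 = 177.8686.
Δq = 125.8014 − 54.2857 = 71.5157; wedge = 177.8686 − 86.4 = 91.4686.
Deadweight loss = ½ × 71.5157 × 91.4686 = $3270.72 thousand.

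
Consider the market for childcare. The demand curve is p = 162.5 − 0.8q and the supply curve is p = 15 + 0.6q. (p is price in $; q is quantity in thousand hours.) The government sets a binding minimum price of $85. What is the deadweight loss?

$50.36 thousand

Competitive equilibrium: 162.5 − 0.8q = 15 + 0.6q → q* = 105.3571, p* = 78.2143.
At the floor p = 85, quantity demanded = (162.5 − 85)/0.8 = 96.875.
Sellers' marginal cost at q' = 96.875: 15 + 0.6·96.875 = 73.125.
Δq = 105.3571 − 96.875 = 8.4821; wedge = 85 − 73.125 = 11.875.
Welfare loss = ½ × 8.4821 × 11.875 = $50.36 thousand.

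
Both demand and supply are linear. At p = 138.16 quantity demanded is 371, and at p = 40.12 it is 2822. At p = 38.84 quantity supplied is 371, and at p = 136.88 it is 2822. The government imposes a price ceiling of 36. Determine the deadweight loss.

Demand slope = (40.12 − 138.16)/(2822 − 371) = −0.04, so p = 153 − 0.04q.
Supply slope = (136.88 − 38.84)/(2822 − 371) = 0.04, so p = 24 + 0.04q.
Competitive equilibrium: 153 − 0.04q = 24 + 0.04q → q* = 1612.5, p* = 88.5.
At the ceiling p = 36, quantity supplied = (36 − 24)/0.04 = 300.
Willingness to pay at q' = 300: 153 − 0.04·300 = 141.
Δq = 1612.5 − 300 = 1312.5; wedge = 141 − 36 = 105.
Welfare loss = ½ × 1312.5 × 105 = 68906.25.

68906.25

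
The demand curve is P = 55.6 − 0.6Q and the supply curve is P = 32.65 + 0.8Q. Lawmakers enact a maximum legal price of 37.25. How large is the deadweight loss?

Competitive equilibrium: 55.6 − 0.6Q = 32.65 + 0.8Q → Q* = 16.3929, P* = 45.7643.
At the ceiling P = 37.25, quantity supplied = (37.25 − 32.65)/0.8 = 5.75.
Willingness to pay at Q' = 5.75: 55.6 − 0.6·5.75 = 52.15.
ΔQ = 16.3929 − 5.75 = 10.6429; wedge = 52.15 − 37.25 = 14.9.
Welfare loss = ½ × 10.6429 × 14.9 = 79.29.

79.29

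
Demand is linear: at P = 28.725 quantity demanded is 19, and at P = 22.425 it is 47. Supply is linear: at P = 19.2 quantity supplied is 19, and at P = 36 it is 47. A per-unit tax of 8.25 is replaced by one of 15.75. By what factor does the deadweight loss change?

Demand slope = (22.425 − 28.725)/(47 − 19) = −0.225, so P = 33 − 0.225Q.
Supply slope = (36 − 19.2)/(47 − 19) = 0.6, so P = 7.8 + 0.6Q.
Competitive equilibrium: 33 − 0.225Q = 7.8 + 0.6Q → Q* = 30.5455, P* = 26.1273.
For a per-unit tax t: ΔQ = t/0.825, so DWL = ½·t·(t/0.825) = t²/1.65.
At t = 8.25: DWL = 41.25. At t = 15.75: DWL = 150.341.
Ratio = (15.75/8.25)² = 3.645.

3.645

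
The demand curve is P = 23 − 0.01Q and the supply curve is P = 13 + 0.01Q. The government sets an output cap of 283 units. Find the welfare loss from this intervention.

Competitive equilibrium: 23 − 0.01Q = 13 + 0.01Q → Q* = 500, P* = 18.
At Q = 283: demand price = 23 − 0.01·283 = 20.17; supply price = 13 + 0.01·283 = 15.83.
ΔQ = 500 − 283 = 217; wedge = 20.17 − 15.83 = 4.34.
DWL = ½ × 217 × 4.34 = 470.89.

470.89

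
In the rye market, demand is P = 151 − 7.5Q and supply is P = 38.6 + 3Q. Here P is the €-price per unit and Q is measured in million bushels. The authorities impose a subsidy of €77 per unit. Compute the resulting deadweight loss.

Competitive equilibrium: 151 − 7.5Q = 38.6 + 3Q → Q* = 10.7048, P* = 70.7143.
The subsidy lowers effective supply by 77: P = 3Q − 38.4.
New quantity: 151 − 7.5Q = 3Q − 38.4 → Q' = 18.0381.
Overproduction ΔQ = 18.0381 − 10.7048 = 7.3333; wedge = subsidy = 77.
DWL = ½ × 7.3333 × 77 = €282.33 million.

€282.33 million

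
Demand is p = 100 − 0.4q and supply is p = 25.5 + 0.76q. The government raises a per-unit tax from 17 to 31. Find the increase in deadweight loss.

289.66

Competitive equilibrium: 100 − 0.4q = 25.5 + 0.76q → q* = 64.2241, p* = 74.3103.
For a per-unit tax t: Δq = t/1.16, so DWL = ½·t·(t/1.16) = t²/2.32.
At t = 17: DWL = 124.569. At t = 31: DWL = 414.224.
Increase = 414.224 − 124.569 = 289.66.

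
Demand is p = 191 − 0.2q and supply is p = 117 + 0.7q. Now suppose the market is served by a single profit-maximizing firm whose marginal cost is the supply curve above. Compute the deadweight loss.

100.57

Competitive equilibrium: 191 − 0.2q = 117 + 0.7q → q* = 82.2222, p* = 174.5556.
Marginal revenue: MR = 191 − 0.4q. Set MR = MC: 191 − 0.4q = 117 + 0.7q → q_m = 67.2727.
Price p_m = 191 − 0.2·67.2727 = 177.5455; MC(q_m) = 117 + 0.7·67.2727 = 164.0909.
Competitive q* = 82.2222, so Δq = 14.9495; wedge = 177.5455 − 164.0909 = 13.4546.
Welfare loss = ½ × 14.9495 × 13.4546 = 100.57.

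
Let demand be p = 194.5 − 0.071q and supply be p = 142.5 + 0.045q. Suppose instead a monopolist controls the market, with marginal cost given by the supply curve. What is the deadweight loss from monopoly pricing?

Competitive equilibrium: 194.5 − 0.071q = 142.5 + 0.045q → q* = 448.27586, p* = 162.67241.
Marginal revenue: MR = 194.5 − 0.142q. Set MR = MC: 194.5 − 0.142q = 142.5 + 0.045q → q_m = 278.07487.
Price p_m = 194.5 − 0.071·278.07487 = 174.75668; MC(q_m) = 142.5 + 0.045·278.07487 = 155.01337.
Competitive q* = 448.27586, so Δq = 170.20099; wedge = 174.75668 − 155.01337 = 19.74331.
Welfare loss = ½ × 170.20099 × 19.74331 = 1680.17.

1680.17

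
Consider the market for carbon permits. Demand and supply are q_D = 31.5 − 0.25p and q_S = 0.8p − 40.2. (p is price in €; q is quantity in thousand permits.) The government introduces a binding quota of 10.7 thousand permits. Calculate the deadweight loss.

€36.49 thousand

In inverse form: demand p = 126 − 4q, supply p = 50.25 + 1.25q.
Competitive equilibrium: 126 − 4q = 50.25 + 1.25q → q* = 14.4286, p* = 68.2857.
At q = 10.7: demand price = 126 − 4·10.7 = 83.2; supply price = 50.25 + 1.25·10.7 = 63.625.
Δq = 14.4286 − 10.7 = 3.7286; wedge = 83.2 − 63.625 = 19.575.
Deadweight loss = ½ × 3.7286 × 19.575 = €36.49 thousand.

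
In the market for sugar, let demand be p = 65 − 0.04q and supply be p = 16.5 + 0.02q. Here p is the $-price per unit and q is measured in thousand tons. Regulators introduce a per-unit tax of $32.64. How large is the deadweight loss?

Competitive equilibrium: 65 − 0.04q = 16.5 + 0.02q → q* = 808.3333, p* = 32.6667.
With the tax, the buyer price exceeds the seller price by 32.64: (65 − 0.04q) − (16.5 + 0.02q) = 32.64 → q' = 264.3333.
Δq = 808.3333 − 264.3333 = 544; the wedge equals the tax, 32.64.
The triangle = ½ × 544 × 32.64 = $8878.08 thousand.

$8878.08 thousand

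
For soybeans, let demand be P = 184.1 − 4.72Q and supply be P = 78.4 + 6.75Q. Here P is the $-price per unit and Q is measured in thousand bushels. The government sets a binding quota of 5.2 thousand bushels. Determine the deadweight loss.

Competitive equilibrium: 184.1 − 4.72Q = 78.4 + 6.75Q → Q* = 9.21534, P* = 140.60357.
At Q = 5.2: demand price = 184.1 − 4.72·5.2 = 159.556; supply price = 78.4 + 6.75·5.2 = 113.5.
ΔQ = 9.21534 − 5.2 = 4.01534; wedge = 159.556 − 113.5 = 46.056.
DWL = ½ × 4.01534 × 46.056 = $92.47 thousand.

$92.47 thousand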